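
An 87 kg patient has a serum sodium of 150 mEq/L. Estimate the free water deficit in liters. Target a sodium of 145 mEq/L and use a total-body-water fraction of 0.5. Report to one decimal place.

TBW = 0.5 · 87 = 43.5 L
Free water deficit = TBW · (Na/145 − 1)
= 43.5 · (150/145 − 1)
= 43.5 · 0.0345
= 1.5 L

1.5 L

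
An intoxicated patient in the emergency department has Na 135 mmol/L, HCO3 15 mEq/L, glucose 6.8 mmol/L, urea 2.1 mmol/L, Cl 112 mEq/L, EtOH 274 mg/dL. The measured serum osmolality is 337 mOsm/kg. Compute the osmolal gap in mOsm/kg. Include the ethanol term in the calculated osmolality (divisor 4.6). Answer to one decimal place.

-1.5 mOsm/kg

Calculated osmolality = 2·Na + glucose + urea + ethanol/4.6
= 2·135 + 6.8 + 2.1 + 274/4.6
= 270 + 6.80 + 2.10 + 59.57
= 338.47 mOsm/kg ≈ 338.5 mOsm/kg
Osmolar gap = measured − calculated = 337 − 338.5 = -1.5 mOsm/kg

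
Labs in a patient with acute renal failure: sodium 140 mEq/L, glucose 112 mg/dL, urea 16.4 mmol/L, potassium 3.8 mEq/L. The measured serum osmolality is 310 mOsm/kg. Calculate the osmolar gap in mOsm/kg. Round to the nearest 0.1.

Calculated osmolality = 2·Na + glucose/18 + urea
= 2·140 + 112/18 + 16.4
= 280 + 6.22 + 16.40
= 302.62 mOsm/kg ≈ 302.6 mOsm/kg
Osmolar gap = measured − calculated = 310 − 302.6 = 7.4 mOsm/kg

7.4 mOsm/kg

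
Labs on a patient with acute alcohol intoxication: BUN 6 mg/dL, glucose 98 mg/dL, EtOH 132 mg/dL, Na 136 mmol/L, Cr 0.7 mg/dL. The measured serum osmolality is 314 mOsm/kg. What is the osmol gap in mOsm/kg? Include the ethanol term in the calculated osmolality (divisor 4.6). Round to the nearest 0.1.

Calculated osmolality = 2·Na + glucose/18 + BUN/2.8 + ethanol/4.6
= 2·136 + 98/18 + 6/2.8 + 132/4.6
= 272 + 5.44 + 2.14 + 28.70
= 308.28 mOsm/kg ≈ 308.3 mOsm/kg
Osmolar gap = measured − calculated = 314 − 308.3 = 5.7 mOsm/kg

5.7 mOsm/kg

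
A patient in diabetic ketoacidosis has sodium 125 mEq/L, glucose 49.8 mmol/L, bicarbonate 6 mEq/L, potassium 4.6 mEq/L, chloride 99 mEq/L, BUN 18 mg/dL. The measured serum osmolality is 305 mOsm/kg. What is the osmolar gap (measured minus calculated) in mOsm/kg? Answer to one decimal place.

Calculated osmolality = 2·Na + glucose + BUN/2.8
= 2·125 + 49.8 + 18/2.8
= 250 + 49.80 + 6.43
= 306.23 mOsm/kg ≈ 306.2 mOsm/kg
Osmolar gap = measured − calculated = 305 − 306.2 = -1.2 mOsm/kg

-1.2 mOsm/kg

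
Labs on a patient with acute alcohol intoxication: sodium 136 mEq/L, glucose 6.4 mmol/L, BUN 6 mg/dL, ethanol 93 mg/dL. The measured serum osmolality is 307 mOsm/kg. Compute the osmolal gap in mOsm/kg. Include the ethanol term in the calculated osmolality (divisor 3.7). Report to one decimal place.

1.3 mOsm/kg

Calculated osmolality = 2·Na + glucose + BUN/2.8 + ethanol/3.7
= 2·136 + 6.4 + 6/2.8 + 93/3.7
= 272 + 6.40 + 2.14 + 25.14
= 305.68 mOsm/kg ≈ 305.7 mOsm/kg
Osmolar gap = measured − calculated = 307 − 305.7 = 1.3 mOsm/kg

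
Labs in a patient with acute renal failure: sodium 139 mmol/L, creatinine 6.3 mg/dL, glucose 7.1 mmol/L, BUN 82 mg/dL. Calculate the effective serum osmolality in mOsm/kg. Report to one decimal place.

Effective osmolality excludes urea (freely permeant across cell membranes):
2·Na + glucose
= 2·139 + 7.1
= 278 + 7.1
= 285.1 mOsm/kg

285.1 mOsm/kg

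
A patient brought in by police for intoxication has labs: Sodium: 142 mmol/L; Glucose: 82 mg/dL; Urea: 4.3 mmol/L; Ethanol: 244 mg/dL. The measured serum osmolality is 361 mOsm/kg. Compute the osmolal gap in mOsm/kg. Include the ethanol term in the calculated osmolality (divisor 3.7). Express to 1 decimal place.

2.2 mOsm/kg

Calculated osmolality = 2·Na + glucose/18 + urea + ethanol/3.7
= 2·142 + 82/18 + 4.3 + 244/3.7
= 284 + 4.56 + 4.30 + 65.95
= 358.81 mOsm/kg ≈ 358.8 mOsm/kg
Osmolar gap = measured − calculated = 361 − 358.8 = 2.2 mOsm/kg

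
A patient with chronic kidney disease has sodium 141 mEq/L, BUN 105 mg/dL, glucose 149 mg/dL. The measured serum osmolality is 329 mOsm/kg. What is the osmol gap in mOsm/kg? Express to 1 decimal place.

Calculated osmolality = 2·Na + glucose/18 + BUN/2.8
= 2·141 + 149/18 + 105/2.8
= 282 + 8.28 + 37.50
= 327.78 mOsm/kg ≈ 327.8 mOsm/kg
Osmolar gap = measured − calculated = 329 − 327.8 = 1.2 mOsm/kg

1.2 mOsm/kg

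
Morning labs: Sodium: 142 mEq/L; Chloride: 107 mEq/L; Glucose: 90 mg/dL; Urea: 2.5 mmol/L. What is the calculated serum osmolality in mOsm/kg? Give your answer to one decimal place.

Calculated osmolality = 2·Na + glucose/18 + urea
= 2·142 + 90/18 + 2.5
= 284 + 5 + 2.50
= 291.5 mOsm/kg

291.5 mOsm/kg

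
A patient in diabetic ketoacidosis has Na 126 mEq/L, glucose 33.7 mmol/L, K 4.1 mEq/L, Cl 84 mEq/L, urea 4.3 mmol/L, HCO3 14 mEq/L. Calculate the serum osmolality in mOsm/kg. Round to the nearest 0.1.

290.0 mOsm/kg

Calculated osmolality = 2·Na + glucose + urea
= 2·126 + 33.7 + 4.3
= 252 + 33.70 + 4.30
= 290 mOsm/kg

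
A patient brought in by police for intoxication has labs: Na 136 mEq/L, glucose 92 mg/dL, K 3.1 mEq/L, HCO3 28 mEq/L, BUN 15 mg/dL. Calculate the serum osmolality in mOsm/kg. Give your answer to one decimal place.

282.5 mOsm/kg

Calculated osmolality = 2·Na + glucose/18 + BUN/2.8
= 2·136 + 92/18 + 15/2.8
= 272 + 5.11 + 5.36
= 282.47 mOsm/kg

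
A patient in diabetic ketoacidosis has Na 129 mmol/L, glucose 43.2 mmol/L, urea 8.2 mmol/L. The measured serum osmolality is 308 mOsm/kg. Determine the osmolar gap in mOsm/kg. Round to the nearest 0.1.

Calculated osmolality = 2·Na + glucose + urea
= 2·129 + 43.2 + 8.2
= 258 + 43.20 + 8.20
= 309.4 mOsm/kg ≈ 309.4 mOsm/kg
Osmolar gap = measured − calculated = 308 − 309.4 = -1.4 mOsm/kg

-1.4 mOsm/kg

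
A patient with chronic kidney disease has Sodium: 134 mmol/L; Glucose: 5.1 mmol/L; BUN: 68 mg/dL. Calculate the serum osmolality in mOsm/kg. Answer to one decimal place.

Calculated osmolality = 2·Na + glucose + BUN/2.8
= 2·134 + 5.1 + 68/2.8
= 268 + 5.10 + 24.29
= 297.39 mOsm/kg

297.4 mOsm/kg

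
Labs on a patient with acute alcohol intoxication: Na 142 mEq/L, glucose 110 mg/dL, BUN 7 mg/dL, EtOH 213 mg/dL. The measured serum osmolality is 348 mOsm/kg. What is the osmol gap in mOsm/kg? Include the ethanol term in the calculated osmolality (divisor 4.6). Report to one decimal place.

Calculated osmolality = 2·Na + glucose/18 + BUN/2.8 + ethanol/4.6
= 2·142 + 110/18 + 7/2.8 + 213/4.6
= 284 + 6.11 + 2.50 + 46.30
= 338.91 mOsm/kg ≈ 338.9 mOsm/kg
Osmolar gap = measured − calculated = 348 − 338.9 = 9.1 mOsm/kg

9.1 mOsm/kg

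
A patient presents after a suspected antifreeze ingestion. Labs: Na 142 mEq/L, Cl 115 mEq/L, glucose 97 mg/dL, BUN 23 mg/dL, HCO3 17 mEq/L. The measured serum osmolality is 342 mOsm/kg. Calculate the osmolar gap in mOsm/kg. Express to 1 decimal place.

44.4 mOsm/kg

Calculated osmolality = 2·Na + glucose/18 + BUN/2.8
= 2·142 + 97/18 + 23/2.8
= 284 + 5.39 + 8.21
= 297.6 mOsm/kg ≈ 297.6 mOsm/kg
Osmolar gap = measured − calculated = 342 − 297.6 = 44.4 mOsm/kg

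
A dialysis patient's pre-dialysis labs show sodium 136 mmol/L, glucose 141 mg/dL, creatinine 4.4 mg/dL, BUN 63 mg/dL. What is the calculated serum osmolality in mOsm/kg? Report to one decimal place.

Calculated osmolality = 2·Na + glucose/18 + BUN/2.8
= 2·136 + 141/18 + 63/2.8
= 272 + 7.83 + 22.50
= 302.33 mOsm/kg

302.3 mOsm/kg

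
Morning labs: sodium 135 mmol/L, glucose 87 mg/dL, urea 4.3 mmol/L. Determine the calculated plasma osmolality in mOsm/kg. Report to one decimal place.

279.1 mOsm/kg

Calculated osmolality = 2·Na + glucose/18 + urea
= 2·135 + 87/18 + 4.3
= 270 + 4.83 + 4.30
= 279.13 mOsm/kg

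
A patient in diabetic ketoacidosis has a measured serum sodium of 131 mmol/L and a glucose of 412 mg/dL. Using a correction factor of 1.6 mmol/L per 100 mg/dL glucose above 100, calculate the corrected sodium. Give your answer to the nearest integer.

136 mmol/L

Corrected Na = measured Na + 1.6 · (glucose − 100)/100
= 131 + 1.6 · (412 − 100)/100
= 131 + 5
= 136 mmol/L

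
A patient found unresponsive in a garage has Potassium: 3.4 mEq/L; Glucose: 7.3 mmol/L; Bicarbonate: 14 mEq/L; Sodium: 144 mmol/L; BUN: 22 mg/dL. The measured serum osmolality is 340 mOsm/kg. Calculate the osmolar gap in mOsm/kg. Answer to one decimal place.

36.8 mOsm/kg

Calculated osmolality = 2·Na + glucose + BUN/2.8
= 2·144 + 7.3 + 22/2.8
= 288 + 7.30 + 7.86
= 303.16 mOsm/kg ≈ 303.2 mOsm/kg
Osmolar gap = measured − calculated = 340 − 303.2 = 36.8 mOsm/kg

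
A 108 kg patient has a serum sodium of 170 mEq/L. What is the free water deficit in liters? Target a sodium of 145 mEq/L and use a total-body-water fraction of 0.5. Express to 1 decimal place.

TBW = 0.5 · 108 = 54 L
Free water deficit = TBW · (Na/145 − 1)
= 54 · (170/145 − 1)
= 54 · 0.1724
= 9.31 L

9.3 L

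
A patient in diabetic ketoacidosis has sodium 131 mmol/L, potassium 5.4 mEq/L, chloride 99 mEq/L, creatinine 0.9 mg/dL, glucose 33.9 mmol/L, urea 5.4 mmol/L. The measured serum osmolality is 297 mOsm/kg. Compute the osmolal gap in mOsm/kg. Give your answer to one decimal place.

Calculated osmolality = 2·Na + glucose + urea
= 2·131 + 33.9 + 5.4
= 262 + 33.90 + 5.40
= 301.3 mOsm/kg ≈ 301.3 mOsm/kg
Osmolar gap = measured − calculated = 297 − 301.3 = -4.3 mOsm/kg

-4.3 mOsm/kg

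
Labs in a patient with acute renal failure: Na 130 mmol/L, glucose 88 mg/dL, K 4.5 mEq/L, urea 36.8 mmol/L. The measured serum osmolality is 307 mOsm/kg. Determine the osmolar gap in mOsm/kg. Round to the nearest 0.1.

5.3 mOsm/kg

Calculated osmolality = 2·Na + glucose/18 + urea
= 2·130 + 88/18 + 36.8
= 260 + 4.89 + 36.80
= 301.69 mOsm/kg ≈ 301.7 mOsm/kg
Osmolar gap = measured − calculated = 307 − 301.7 = 5.3 mOsm/kg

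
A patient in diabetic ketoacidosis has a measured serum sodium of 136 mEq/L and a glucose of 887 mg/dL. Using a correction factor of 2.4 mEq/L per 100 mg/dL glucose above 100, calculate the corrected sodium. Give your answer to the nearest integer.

Corrected Na = measured Na + 2.4 · (glucose − 100)/100
= 136 + 2.4 · (887 − 100)/100
= 136 + 18.9
= 154.9 mEq/L

155 mEq/L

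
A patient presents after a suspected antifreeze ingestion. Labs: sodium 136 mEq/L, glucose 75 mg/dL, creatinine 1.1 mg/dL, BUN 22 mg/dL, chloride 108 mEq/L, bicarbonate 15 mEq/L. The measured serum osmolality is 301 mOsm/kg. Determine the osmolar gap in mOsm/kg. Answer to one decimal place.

Calculated osmolality = 2·Na + glucose/18 + BUN/2.8
= 2·136 + 75/18 + 22/2.8
= 272 + 4.17 + 7.86
= 284.03 mOsm/kg ≈ 284.0 mOsm/kg
Osmolar gap = measured − calculated = 301 − 284.0 = 17.0 mOsm/kg

17.0 mOsm/kg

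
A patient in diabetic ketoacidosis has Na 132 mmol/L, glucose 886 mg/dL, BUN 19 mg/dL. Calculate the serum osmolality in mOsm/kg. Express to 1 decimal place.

320.0 mOsm/kg

Calculated osmolality = 2·Na + glucose/18 + BUN/2.8
= 2·132 + 886/18 + 19/2.8
= 264 + 49.22 + 6.79
= 320.01 mOsm/kg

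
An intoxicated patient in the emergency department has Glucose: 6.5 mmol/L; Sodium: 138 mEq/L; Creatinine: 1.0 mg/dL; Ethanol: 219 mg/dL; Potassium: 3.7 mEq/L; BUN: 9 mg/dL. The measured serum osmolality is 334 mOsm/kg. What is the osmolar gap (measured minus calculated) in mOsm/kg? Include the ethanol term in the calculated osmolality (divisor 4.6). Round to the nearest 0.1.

Calculated osmolality = 2·Na + glucose + BUN/2.8 + ethanol/4.6
= 2·138 + 6.5 + 9/2.8 + 219/4.6
= 276 + 6.50 + 3.21 + 47.61
= 333.32 mOsm/kg ≈ 333.3 mOsm/kg
Osmolar gap = measured − calculated = 334 − 333.3 = 0.7 mOsm/kg

0.7 mOsm/kg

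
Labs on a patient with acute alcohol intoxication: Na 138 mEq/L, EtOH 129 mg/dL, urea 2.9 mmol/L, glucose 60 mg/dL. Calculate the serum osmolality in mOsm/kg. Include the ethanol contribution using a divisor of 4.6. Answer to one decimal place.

310.3 mOsm/kg

Calculated osmolality = 2·Na + glucose/18 + urea + ethanol/4.6
= 2·138 + 60/18 + 2.9 + 129/4.6
= 276 + 3.33 + 2.90 + 28.04
= 310.27 mOsm/kg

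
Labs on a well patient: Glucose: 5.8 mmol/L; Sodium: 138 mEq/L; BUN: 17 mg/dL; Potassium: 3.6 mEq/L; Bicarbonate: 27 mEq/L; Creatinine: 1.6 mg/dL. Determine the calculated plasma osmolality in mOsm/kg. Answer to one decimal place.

Calculated osmolality = 2·Na + glucose + BUN/2.8
= 2·138 + 5.8 + 17/2.8
= 276 + 5.80 + 6.07
= 287.87 mOsm/kg

287.9 mOsm/kg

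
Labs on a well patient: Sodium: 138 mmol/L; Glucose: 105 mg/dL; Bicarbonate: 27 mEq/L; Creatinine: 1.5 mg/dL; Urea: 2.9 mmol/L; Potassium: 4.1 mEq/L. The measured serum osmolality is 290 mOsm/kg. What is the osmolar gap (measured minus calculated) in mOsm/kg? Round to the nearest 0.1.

Calculated osmolality = 2·Na + glucose/18 + urea
= 2·138 + 105/18 + 2.9
= 276 + 5.83 + 2.90
= 284.73 mOsm/kg ≈ 284.7 mOsm/kg
Osmolar gap = measured − calculated = 290 − 284.7 = 5.3 mOsm/kg

5.3 mOsm/kg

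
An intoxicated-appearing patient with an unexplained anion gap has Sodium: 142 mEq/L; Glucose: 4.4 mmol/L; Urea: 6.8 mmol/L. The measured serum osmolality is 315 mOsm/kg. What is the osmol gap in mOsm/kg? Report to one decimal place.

19.8 mOsm/kg

Calculated osmolality = 2·Na + glucose + urea
= 2·142 + 4.4 + 6.8
= 284 + 4.40 + 6.80
= 295.2 mOsm/kg ≈ 295.2 mOsm/kg
Osmolar gap = measured − calculated = 315 − 295.2 = 19.8 mOsm/kg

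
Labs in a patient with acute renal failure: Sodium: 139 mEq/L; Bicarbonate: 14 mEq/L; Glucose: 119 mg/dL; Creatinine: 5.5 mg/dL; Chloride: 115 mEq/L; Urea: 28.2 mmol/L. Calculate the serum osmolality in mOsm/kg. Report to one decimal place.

312.8 mOsm/kg

Calculated osmolality = 2·Na + glucose/18 + urea
= 2·139 + 119/18 + 28.2
= 278 + 6.61 + 28.20
= 312.81 mOsm/kg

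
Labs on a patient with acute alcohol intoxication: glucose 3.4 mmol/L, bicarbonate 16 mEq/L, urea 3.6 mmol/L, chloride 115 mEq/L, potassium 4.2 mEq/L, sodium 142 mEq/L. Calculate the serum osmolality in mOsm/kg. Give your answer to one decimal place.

Calculated osmolality = 2·Na + glucose + urea
= 2·142 + 3.4 + 3.6
= 284 + 3.40 + 3.60
= 291 mOsm/kg

291.0 mOsm/kg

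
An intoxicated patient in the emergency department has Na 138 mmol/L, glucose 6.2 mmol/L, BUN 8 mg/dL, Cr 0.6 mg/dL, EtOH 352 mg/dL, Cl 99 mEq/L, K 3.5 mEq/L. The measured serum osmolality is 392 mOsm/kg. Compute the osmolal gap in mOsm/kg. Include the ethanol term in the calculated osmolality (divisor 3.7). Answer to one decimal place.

Calculated osmolality = 2·Na + glucose + BUN/2.8 + ethanol/3.7
= 2·138 + 6.2 + 8/2.8 + 352/3.7
= 276 + 6.20 + 2.86 + 95.14
= 380.2 mOsm/kg ≈ 380.2 mOsm/kg
Osmolar gap = measured − calculated = 392 − 380.2 = 11.8 mOsm/kg

11.8 mOsm/kg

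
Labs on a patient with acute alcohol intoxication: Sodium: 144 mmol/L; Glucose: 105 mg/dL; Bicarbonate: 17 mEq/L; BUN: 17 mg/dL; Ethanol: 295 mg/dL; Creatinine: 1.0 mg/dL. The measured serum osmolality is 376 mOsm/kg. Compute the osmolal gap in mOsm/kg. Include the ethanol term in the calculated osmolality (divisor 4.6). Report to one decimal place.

Calculated osmolality = 2·Na + glucose/18 + BUN/2.8 + ethanol/4.6
= 2·144 + 105/18 + 17/2.8 + 295/4.6
= 288 + 5.83 + 6.07 + 64.13
= 364.03 mOsm/kg ≈ 364.0 mOsm/kg
Osmolar gap = measured − calculated = 376 − 364.0 = 12.0 mOsm/kg

12.0 mOsm/kg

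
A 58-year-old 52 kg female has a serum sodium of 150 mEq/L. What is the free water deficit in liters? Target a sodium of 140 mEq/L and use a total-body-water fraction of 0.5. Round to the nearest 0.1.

TBW = 0.5 · 52 = 26 L
Free water deficit = TBW · (Na/140 − 1)
= 26 · (150/140 − 1)
= 26 · 0.0714
= 1.86 L

1.9 L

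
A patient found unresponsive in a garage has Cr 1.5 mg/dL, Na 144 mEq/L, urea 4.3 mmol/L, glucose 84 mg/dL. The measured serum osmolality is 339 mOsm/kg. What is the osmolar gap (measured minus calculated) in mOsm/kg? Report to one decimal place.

Calculated osmolality = 2·Na + glucose/18 + urea
= 2·144 + 84/18 + 4.3
= 288 + 4.67 + 4.30
= 296.97 mOsm/kg ≈ 297.0 mOsm/kg
Osmolar gap = measured − calculated = 339 − 297.0 = 42.0 mOsm/kg

42.0 mOsm/kg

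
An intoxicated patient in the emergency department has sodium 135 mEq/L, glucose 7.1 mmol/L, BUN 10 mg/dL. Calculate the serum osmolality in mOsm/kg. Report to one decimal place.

280.7 mOsm/kg

Calculated osmolality = 2·Na + glucose + BUN/2.8
= 2·135 + 7.1 + 10/2.8
= 270 + 7.10 + 3.57
= 280.67 mOsm/kg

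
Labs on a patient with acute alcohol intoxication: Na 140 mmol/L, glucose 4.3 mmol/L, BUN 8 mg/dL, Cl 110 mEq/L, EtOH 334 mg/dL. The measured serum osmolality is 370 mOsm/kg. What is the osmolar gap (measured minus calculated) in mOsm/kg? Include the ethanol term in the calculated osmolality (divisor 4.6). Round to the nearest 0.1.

10.2 mOsm/kg

Calculated osmolality = 2·Na + glucose + BUN/2.8 + ethanol/4.6
= 2·140 + 4.3 + 8/2.8 + 334/4.6
= 280 + 4.30 + 2.86 + 72.61
= 359.77 mOsm/kg ≈ 359.8 mOsm/kg
Osmolar gap = measured − calculated = 370 − 359.8 = 10.2 mOsm/kg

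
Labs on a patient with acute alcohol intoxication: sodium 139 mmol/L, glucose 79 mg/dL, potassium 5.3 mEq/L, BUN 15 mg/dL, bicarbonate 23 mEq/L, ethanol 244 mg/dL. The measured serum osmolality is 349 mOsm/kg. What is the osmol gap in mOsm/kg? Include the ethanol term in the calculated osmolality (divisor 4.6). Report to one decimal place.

8.2 mOsm/kg

Calculated osmolality = 2·Na + glucose/18 + BUN/2.8 + ethanol/4.6
= 2·139 + 79/18 + 15/2.8 + 244/4.6
= 278 + 4.39 + 5.36 + 53.04
= 340.79 mOsm/kg ≈ 340.8 mOsm/kg
Osmolar gap = measured − calculated = 349 − 340.8 = 8.2 mOsm/kg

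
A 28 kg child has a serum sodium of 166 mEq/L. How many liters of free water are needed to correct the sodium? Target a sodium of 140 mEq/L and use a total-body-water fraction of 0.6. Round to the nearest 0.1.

3.1 L

TBW = 0.6 · 28 = 16.8 L
Free water deficit = TBW · (Na/140 − 1)
= 16.8 · (166/140 − 1)
= 16.8 · 0.1857
= 3.12 L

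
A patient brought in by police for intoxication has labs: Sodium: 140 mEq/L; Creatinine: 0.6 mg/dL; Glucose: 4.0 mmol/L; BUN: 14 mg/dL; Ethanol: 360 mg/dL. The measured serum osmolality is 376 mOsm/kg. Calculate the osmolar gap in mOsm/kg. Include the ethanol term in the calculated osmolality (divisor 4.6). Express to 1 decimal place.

Calculated osmolality = 2·Na + glucose + BUN/2.8 + ethanol/4.6
= 2·140 + 4 + 14/2.8 + 360/4.6
= 280 + 4 + 5 + 78.26
= 367.26 mOsm/kg ≈ 367.3 mOsm/kg
Osmolar gap = measured − calculated = 376 − 367.3 = 8.7 mOsm/kg

8.7 mOsm/kg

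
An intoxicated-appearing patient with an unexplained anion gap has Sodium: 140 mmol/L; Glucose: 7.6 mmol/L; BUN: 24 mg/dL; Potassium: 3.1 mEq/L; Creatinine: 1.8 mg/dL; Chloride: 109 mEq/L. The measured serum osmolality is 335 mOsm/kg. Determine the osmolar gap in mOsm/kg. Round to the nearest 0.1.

Calculated osmolality = 2·Na + glucose + BUN/2.8
= 2·140 + 7.6 + 24/2.8
= 280 + 7.60 + 8.57
= 296.17 mOsm/kg ≈ 296.2 mOsm/kg
Osmolar gap = measured − calculated = 335 − 296.2 = 38.8 mOsm/kg

38.8 mOsm/kg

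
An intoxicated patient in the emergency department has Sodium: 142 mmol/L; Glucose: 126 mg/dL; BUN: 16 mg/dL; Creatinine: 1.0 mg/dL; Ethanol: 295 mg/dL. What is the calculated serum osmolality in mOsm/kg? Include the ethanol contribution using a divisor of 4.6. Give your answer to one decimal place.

360.8 mOsm/kg

Calculated osmolality = 2·Na + glucose/18 + BUN/2.8 + ethanol/4.6
= 2·142 + 126/18 + 16/2.8 + 295/4.6
= 284 + 7 + 5.71 + 64.13
= 360.84 mOsm/kg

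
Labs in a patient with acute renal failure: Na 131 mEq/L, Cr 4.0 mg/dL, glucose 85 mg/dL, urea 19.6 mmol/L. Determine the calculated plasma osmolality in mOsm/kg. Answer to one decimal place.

286.3 mOsm/kg

Calculated osmolality = 2·Na + glucose/18 + urea
= 2·131 + 85/18 + 19.6
= 262 + 4.72 + 19.60
= 286.32 mOsm/kg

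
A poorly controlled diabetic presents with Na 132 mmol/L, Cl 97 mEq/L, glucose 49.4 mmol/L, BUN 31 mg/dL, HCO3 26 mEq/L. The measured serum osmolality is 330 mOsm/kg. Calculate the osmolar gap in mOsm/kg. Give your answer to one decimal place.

Calculated osmolality = 2·Na + glucose + BUN/2.8
= 2·132 + 49.4 + 31/2.8
= 264 + 49.40 + 11.07
= 324.47 mOsm/kg ≈ 324.5 mOsm/kg
Osmolar gap = measured − calculated = 330 − 324.5 = 5.5 mOsm/kg

5.5 mOsm/kg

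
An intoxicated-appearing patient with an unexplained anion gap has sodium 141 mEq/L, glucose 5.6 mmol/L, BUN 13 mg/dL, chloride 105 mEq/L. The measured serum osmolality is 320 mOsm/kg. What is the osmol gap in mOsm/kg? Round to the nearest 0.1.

Calculated osmolality = 2·Na + glucose + BUN/2.8
= 2·141 + 5.6 + 13/2.8
= 282 + 5.60 + 4.64
= 292.24 mOsm/kg ≈ 292.2 mOsm/kg
Osmolar gap = measured − calculated = 320 − 292.2 = 27.8 mOsm/kg

27.8 mOsm/kg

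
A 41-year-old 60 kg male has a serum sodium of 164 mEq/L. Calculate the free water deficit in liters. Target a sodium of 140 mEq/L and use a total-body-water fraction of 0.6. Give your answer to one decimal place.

6.2 L

TBW = 0.6 · 60 = 36 L
Free water deficit = TBW · (Na/140 − 1)
= 36 · (164/140 − 1)
= 36 · 0.1714
= 6.17 L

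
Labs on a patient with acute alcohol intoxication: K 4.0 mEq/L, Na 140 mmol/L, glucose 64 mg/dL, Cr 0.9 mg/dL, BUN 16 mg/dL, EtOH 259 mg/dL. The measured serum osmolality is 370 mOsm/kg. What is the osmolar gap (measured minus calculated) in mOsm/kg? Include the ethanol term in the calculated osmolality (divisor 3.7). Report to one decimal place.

Calculated osmolality = 2·Na + glucose/18 + BUN/2.8 + ethanol/3.7
= 2·140 + 64/18 + 16/2.8 + 259/3.7
= 280 + 3.56 + 5.71 + 70
= 359.27 mOsm/kg ≈ 359.3 mOsm/kg
Osmolar gap = measured − calculated = 370 − 359.3 = 10.7 mOsm/kg

10.7 mOsm/kg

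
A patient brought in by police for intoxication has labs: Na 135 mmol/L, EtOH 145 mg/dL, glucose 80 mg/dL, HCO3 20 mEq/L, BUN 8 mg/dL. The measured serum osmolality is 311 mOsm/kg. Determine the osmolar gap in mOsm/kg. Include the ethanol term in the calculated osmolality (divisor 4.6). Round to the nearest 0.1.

2.2 mOsm/kg

Calculated osmolality = 2·Na + glucose/18 + BUN/2.8 + ethanol/4.6
= 2·135 + 80/18 + 8/2.8 + 145/4.6
= 270 + 4.44 + 2.86 + 31.52
= 308.82 mOsm/kg ≈ 308.8 mOsm/kg
Osmolar gap = measured − calculated = 311 − 308.8 = 2.2 mOsm/kg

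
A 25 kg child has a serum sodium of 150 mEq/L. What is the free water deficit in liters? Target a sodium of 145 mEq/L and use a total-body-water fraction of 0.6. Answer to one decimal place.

TBW = 0.6 · 25 = 15 L
Free water deficit = TBW · (Na/145 − 1)
= 15 · (150/145 − 1)
= 15 · 0.0345
= 0.52 L

0.5 L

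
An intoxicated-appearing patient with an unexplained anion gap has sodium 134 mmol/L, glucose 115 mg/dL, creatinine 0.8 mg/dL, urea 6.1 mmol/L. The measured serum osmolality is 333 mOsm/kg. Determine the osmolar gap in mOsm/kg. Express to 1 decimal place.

Calculated osmolality = 2·Na + glucose/18 + urea
= 2·134 + 115/18 + 6.1
= 268 + 6.39 + 6.10
= 280.49 mOsm/kg ≈ 280.5 mOsm/kg
Osmolar gap = measured − calculated = 333 − 280.5 = 52.5 mOsm/kg

52.5 mOsm/kg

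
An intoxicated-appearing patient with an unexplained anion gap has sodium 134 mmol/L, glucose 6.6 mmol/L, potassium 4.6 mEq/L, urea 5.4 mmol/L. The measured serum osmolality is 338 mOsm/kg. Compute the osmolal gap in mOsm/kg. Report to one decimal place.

Calculated osmolality = 2·Na + glucose + urea
= 2·134 + 6.6 + 5.4
= 268 + 6.60 + 5.40
= 280 mOsm/kg ≈ 280.0 mOsm/kg
Osmolar gap = measured − calculated = 338 − 280.0 = 58.0 mOsm/kg

58.0 mOsm/kg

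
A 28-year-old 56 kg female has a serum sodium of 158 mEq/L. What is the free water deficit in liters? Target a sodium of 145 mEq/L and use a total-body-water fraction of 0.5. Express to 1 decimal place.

TBW = 0.5 · 56 = 28 L
Free water deficit = TBW · (Na/145 − 1)
= 28 · (158/145 − 1)
= 28 · 0.0897
= 2.51 L

2.5 L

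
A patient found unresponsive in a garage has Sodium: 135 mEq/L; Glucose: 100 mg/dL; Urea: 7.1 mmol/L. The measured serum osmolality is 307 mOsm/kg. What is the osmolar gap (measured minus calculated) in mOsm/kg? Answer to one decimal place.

24.3 mOsm/kg

Calculated osmolality = 2·Na + glucose/18 + urea
= 2·135 + 100/18 + 7.1
= 270 + 5.56 + 7.10
= 282.66 mOsm/kg ≈ 282.7 mOsm/kg
Osmolar gap = measured − calculated = 307 − 282.7 = 24.3 mOsm/kg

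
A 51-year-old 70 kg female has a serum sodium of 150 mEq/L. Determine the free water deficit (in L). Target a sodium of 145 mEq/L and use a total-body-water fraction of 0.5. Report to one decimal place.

1.2 L

TBW = 0.5 · 70 = 35 L
Free water deficit = TBW · (Na/145 − 1)
= 35 · (150/145 − 1)
= 35 · 0.0345
= 1.21 L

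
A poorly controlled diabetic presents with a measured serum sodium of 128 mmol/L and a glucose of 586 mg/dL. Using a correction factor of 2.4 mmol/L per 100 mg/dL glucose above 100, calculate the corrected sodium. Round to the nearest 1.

140 mmol/L

Corrected Na = measured Na + 2.4 · (glucose − 100)/100
= 128 + 2.4 · (586 − 100)/100
= 128 + 11.7
= 139.7 mmol/L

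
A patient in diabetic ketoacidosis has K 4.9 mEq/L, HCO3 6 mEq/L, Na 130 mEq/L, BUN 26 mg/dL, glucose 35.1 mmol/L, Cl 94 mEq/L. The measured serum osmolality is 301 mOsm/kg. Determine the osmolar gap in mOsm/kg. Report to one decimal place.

Calculated osmolality = 2·Na + glucose + BUN/2.8
= 2·130 + 35.1 + 26/2.8
= 260 + 35.10 + 9.29
= 304.39 mOsm/kg ≈ 304.4 mOsm/kg
Osmolar gap = measured − calculated = 301 − 304.4 = -3.4 mOsm/kg

-3.4 mOsm/kg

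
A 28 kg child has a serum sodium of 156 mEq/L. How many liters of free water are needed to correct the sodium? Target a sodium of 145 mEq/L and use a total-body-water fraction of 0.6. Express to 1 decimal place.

1.3 L

TBW = 0.6 · 28 = 16.8 L
Free water deficit = TBW · (Na/145 − 1)
= 16.8 · (156/145 − 1)
= 16.8 · 0.0759
= 1.28 L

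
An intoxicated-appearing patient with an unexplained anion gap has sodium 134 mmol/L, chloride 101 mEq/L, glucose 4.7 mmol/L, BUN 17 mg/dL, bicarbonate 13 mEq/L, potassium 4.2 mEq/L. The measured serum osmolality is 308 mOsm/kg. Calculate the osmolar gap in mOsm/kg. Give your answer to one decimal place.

29.2 mOsm/kg

Calculated osmolality = 2·Na + glucose + BUN/2.8
= 2·134 + 4.7 + 17/2.8
= 268 + 4.70 + 6.07
= 278.77 mOsm/kg ≈ 278.8 mOsm/kg
Osmolar gap = measured − calculated = 308 − 278.8 = 29.2 mOsm/kg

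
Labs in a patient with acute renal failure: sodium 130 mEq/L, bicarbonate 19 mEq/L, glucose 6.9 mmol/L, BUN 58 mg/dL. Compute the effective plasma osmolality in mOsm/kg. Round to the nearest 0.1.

266.9 mOsm/kg

Effective osmolality excludes urea (freely permeant across cell membranes):
2·Na + glucose
= 2·130 + 6.9
= 260 + 6.9
= 266.9 mOsm/kg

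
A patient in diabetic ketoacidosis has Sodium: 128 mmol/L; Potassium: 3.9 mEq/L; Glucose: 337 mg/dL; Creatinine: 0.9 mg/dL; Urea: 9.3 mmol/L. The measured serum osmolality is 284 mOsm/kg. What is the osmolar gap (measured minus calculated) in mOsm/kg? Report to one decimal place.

0.0 mOsm/kg

Calculated osmolality = 2·Na + glucose/18 + urea
= 2·128 + 337/18 + 9.3
= 256 + 18.72 + 9.30
= 284.02 mOsm/kg ≈ 284.0 mOsm/kg
Osmolar gap = measured − calculated = 284 − 284.0 = 0.0 mOsm/kg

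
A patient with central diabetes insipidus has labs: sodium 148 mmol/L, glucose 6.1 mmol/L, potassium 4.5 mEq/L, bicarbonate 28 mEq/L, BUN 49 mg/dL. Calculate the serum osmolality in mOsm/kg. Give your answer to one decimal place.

Calculated osmolality = 2·Na + glucose + BUN/2.8
= 2·148 + 6.1 + 49/2.8
= 296 + 6.10 + 17.50
= 319.6 mOsm/kg

319.6 mOsm/kg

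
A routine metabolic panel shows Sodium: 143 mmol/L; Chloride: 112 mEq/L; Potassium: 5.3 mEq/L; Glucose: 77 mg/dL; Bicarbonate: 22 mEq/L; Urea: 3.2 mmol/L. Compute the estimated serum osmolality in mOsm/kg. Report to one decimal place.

Calculated osmolality = 2·Na + glucose/18 + urea
= 2·143 + 77/18 + 3.2
= 286 + 4.28 + 3.20
= 293.48 mOsm/kg

293.5 mOsm/kg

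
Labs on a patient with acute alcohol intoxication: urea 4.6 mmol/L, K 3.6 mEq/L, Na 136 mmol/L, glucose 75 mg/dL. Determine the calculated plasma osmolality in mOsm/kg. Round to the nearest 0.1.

Calculated osmolality = 2·Na + glucose/18 + urea
= 2·136 + 75/18 + 4.6
= 272 + 4.17 + 4.60
= 280.77 mOsm/kg

280.8 mOsm/kg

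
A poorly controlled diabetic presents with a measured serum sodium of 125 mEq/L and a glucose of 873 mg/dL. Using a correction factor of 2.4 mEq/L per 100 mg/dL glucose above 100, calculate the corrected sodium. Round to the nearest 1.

144 mEq/L

Corrected Na = measured Na + 2.4 · (glucose − 100)/100
= 125 + 2.4 · (873 − 100)/100
= 125 + 18.6
= 143.6 mEq/L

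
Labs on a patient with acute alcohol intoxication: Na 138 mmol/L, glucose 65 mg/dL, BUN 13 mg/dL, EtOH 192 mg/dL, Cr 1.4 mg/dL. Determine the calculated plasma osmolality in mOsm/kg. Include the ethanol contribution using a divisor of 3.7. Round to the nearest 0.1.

Calculated osmolality = 2·Na + glucose/18 + BUN/2.8 + ethanol/3.7
= 2·138 + 65/18 + 13/2.8 + 192/3.7
= 276 + 3.61 + 4.64 + 51.89
= 336.14 mOsm/kg

336.1 mOsm/kg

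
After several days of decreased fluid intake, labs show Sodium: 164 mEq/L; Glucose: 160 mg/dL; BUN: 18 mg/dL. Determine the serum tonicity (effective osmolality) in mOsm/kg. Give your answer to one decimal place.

336.9 mOsm/kg

Effective osmolality excludes urea (freely permeant across cell membranes):
2·Na + glucose/18
= 2·164 + 160/18
= 328 + 8.89
= 336.89 mOsm/kg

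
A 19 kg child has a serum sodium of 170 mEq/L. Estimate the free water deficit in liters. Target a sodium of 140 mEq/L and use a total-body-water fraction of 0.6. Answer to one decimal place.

2.4 L

TBW = 0.6 · 19 = 11.4 L
Free water deficit = TBW · (Na/140 − 1)
= 11.4 · (170/140 − 1)
= 11.4 · 0.2143
= 2.44 L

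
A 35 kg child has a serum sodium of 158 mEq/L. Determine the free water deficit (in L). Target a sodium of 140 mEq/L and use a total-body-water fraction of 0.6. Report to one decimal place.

TBW = 0.6 · 35 = 21 L
Free water deficit = TBW · (Na/140 − 1)
= 21 · (158/140 − 1)
= 21 · 0.1286
= 2.7 L

2.7 L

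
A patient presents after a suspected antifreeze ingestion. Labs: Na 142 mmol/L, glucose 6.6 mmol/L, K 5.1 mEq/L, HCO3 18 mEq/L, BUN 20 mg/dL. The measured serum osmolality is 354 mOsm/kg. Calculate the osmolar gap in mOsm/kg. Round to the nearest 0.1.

56.3 mOsm/kg

Calculated osmolality = 2·Na + glucose + BUN/2.8
= 2·142 + 6.6 + 20/2.8
= 284 + 6.60 + 7.14
= 297.74 mOsm/kg ≈ 297.7 mOsm/kg
Osmolar gap = measured − calculated = 354 − 297.7 = 56.3 mOsm/kg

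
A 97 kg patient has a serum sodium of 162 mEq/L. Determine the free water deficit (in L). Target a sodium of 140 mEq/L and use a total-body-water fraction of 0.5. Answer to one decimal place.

7.6 L

TBW = 0.5 · 97 = 48.5 L
Free water deficit = TBW · (Na/140 − 1)
= 48.5 · (162/140 − 1)
= 48.5 · 0.1571
= 7.62 L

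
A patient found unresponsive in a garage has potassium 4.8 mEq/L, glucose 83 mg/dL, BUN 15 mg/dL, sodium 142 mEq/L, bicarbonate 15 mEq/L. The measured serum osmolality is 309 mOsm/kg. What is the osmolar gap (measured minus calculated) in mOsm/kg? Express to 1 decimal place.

15.0 mOsm/kg

Calculated osmolality = 2·Na + glucose/18 + BUN/2.8
= 2·142 + 83/18 + 15/2.8
= 284 + 4.61 + 5.36
= 293.97 mOsm/kg ≈ 294.0 mOsm/kg
Osmolar gap = measured − calculated = 309 − 294.0 = 15.0 mOsm/kg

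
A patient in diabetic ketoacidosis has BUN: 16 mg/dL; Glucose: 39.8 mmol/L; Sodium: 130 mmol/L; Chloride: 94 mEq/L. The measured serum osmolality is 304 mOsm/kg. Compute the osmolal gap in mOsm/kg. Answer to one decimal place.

-1.5 mOsm/kg

Calculated osmolality = 2·Na + glucose + BUN/2.8
= 2·130 + 39.8 + 16/2.8
= 260 + 39.80 + 5.71
= 305.51 mOsm/kg ≈ 305.5 mOsm/kg
Osmolar gap = measured − calculated = 304 − 305.5 = -1.5 mOsm/kg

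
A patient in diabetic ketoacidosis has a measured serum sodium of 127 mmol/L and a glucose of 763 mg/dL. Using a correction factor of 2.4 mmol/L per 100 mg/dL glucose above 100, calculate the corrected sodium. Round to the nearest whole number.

Corrected Na = measured Na + 2.4 · (glucose − 100)/100
= 127 + 2.4 · (763 − 100)/100
= 127 + 15.9
= 142.9 mmol/L

143 mmol/L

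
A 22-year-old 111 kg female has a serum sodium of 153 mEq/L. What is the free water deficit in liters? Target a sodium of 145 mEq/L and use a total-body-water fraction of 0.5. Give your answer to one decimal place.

3.1 L

TBW = 0.5 · 111 = 55.5 L
Free water deficit = TBW · (Na/145 − 1)
= 55.5 · (153/145 − 1)
= 55.5 · 0.0552
= 3.06 L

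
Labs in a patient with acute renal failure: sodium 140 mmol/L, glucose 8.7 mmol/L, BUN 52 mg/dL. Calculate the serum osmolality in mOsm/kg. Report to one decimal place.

Calculated osmolality = 2·Na + glucose + BUN/2.8
= 2·140 + 8.7 + 52/2.8
= 280 + 8.70 + 18.57
= 307.27 mOsm/kg

307.3 mOsm/kg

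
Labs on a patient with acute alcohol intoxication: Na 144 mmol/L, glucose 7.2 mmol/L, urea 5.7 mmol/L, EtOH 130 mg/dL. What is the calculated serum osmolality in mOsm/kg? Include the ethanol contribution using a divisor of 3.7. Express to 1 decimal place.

336.0 mOsm/kg

Calculated osmolality = 2·Na + glucose + urea + ethanol/3.7
= 2·144 + 7.2 + 5.7 + 130/3.7
= 288 + 7.20 + 5.70 + 35.14
= 336.04 mOsm/kg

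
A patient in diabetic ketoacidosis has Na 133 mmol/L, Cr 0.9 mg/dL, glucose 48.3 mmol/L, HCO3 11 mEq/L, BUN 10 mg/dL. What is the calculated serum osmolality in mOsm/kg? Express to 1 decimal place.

Calculated osmolality = 2·Na + glucose + BUN/2.8
= 2·133 + 48.3 + 10/2.8
= 266 + 48.30 + 3.57
= 317.87 mOsm/kg

317.9 mOsm/kg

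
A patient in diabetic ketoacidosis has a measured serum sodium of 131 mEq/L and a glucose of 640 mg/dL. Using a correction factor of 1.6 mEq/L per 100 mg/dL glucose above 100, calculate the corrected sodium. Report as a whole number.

Corrected Na = measured Na + 1.6 · (glucose − 100)/100
= 131 + 1.6 · (640 − 100)/100
= 131 + 8.6
= 139.6 mEq/L

140 mEq/L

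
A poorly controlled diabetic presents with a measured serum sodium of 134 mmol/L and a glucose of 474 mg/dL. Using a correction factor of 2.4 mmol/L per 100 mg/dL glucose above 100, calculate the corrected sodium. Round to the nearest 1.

Corrected Na = measured Na + 2.4 · (glucose − 100)/100
= 134 + 2.4 · (474 − 100)/100
= 134 + 9
= 143 mmol/L

143 mmol/L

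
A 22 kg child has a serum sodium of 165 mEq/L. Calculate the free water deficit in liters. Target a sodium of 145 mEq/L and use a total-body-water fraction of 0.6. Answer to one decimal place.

1.8 L

TBW = 0.6 · 22 = 13.2 L
Free water deficit = TBW · (Na/145 − 1)
= 13.2 · (165/145 − 1)
= 13.2 · 0.1379
= 1.82 L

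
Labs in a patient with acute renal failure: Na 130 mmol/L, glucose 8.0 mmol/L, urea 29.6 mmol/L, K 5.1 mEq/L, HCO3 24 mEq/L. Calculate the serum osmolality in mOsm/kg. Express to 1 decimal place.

297.6 mOsm/kg

Calculated osmolality = 2·Na + glucose + urea
= 2·130 + 8 + 29.6
= 260 + 8 + 29.60
= 297.6 mOsm/kg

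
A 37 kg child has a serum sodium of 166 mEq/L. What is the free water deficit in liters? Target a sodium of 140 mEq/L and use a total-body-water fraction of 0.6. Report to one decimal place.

4.1 L

TBW = 0.6 · 37 = 22.2 L
Free water deficit = TBW · (Na/140 − 1)
= 22.2 · (166/140 − 1)
= 22.2 · 0.1857
= 4.12 L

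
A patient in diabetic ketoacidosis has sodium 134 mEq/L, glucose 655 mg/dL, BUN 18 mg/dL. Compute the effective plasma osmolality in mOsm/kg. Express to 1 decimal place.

Effective osmolality excludes urea (freely permeant across cell membranes):
2·Na + glucose/18
= 2·134 + 655/18
= 268 + 36.39
= 304.39 mOsm/kg

304.4 mOsm/kg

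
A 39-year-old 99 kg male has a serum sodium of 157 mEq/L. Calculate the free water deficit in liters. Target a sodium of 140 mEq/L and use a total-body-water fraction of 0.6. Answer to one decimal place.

7.2 L

TBW = 0.6 · 99 = 59.4 L
Free water deficit = TBW · (Na/140 − 1)
= 59.4 · (157/140 − 1)
= 59.4 · 0.1214
= 7.21 L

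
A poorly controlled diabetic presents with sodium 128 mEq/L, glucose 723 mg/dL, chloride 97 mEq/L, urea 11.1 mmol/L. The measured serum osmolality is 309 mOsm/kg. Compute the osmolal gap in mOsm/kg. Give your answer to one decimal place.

Calculated osmolality = 2·Na + glucose/18 + urea
= 2·128 + 723/18 + 11.1
= 256 + 40.17 + 11.10
= 307.27 mOsm/kg ≈ 307.3 mOsm/kg
Osmolar gap = measured − calculated = 309 − 307.3 = 1.7 mOsm/kg

1.7 mOsm/kg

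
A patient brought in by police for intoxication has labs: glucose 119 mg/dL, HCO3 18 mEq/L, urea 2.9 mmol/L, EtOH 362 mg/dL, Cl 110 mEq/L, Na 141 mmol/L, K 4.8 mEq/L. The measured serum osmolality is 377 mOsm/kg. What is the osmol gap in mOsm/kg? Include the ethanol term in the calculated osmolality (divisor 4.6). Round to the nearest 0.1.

6.8 mOsm/kg

Calculated osmolality = 2·Na + glucose/18 + urea + ethanol/4.6
= 2·141 + 119/18 + 2.9 + 362/4.6
= 282 + 6.61 + 2.90 + 78.70
= 370.21 mOsm/kg ≈ 370.2 mOsm/kg
Osmolar gap = measured − calculated = 377 − 370.2 = 6.8 mOsm/kg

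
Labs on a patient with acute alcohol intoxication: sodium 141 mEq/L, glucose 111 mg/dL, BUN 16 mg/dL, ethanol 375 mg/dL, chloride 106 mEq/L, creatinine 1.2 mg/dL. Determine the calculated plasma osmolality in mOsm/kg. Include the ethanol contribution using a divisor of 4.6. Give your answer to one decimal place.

Calculated osmolality = 2·Na + glucose/18 + BUN/2.8 + ethanol/4.6
= 2·141 + 111/18 + 16/2.8 + 375/4.6
= 282 + 6.17 + 5.71 + 81.52
= 375.4 mOsm/kg

375.4 mOsm/kg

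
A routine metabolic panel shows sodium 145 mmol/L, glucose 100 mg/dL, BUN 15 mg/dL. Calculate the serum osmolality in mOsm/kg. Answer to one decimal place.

Calculated osmolality = 2·Na + glucose/18 + BUN/2.8
= 2·145 + 100/18 + 15/2.8
= 290 + 5.56 + 5.36
= 300.92 mOsm/kg

300.9 mOsm/kg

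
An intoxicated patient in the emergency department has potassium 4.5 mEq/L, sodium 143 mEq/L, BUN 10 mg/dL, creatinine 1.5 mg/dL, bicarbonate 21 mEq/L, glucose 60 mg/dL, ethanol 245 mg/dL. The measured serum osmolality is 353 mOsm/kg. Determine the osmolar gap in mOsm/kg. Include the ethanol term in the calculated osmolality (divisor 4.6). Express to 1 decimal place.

Calculated osmolality = 2·Na + glucose/18 + BUN/2.8 + ethanol/4.6
= 2·143 + 60/18 + 10/2.8 + 245/4.6
= 286 + 3.33 + 3.57 + 53.26
= 346.16 mOsm/kg ≈ 346.2 mOsm/kg
Osmolar gap = measured − calculated = 353 − 346.2 = 6.8 mOsm/kg

6.8 mOsm/kg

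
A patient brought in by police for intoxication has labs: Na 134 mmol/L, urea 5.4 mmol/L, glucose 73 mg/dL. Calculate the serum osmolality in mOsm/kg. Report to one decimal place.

277.5 mOsm/kg

Calculated osmolality = 2·Na + glucose/18 + urea
= 2·134 + 73/18 + 5.4
= 268 + 4.06 + 5.40
= 277.46 mOsm/kg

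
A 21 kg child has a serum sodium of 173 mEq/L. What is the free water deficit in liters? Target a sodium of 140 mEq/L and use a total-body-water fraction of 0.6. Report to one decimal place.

TBW = 0.6 · 21 = 12.6 L
Free water deficit = TBW · (Na/140 − 1)
= 12.6 · (173/140 − 1)
= 12.6 · 0.2357
= 2.97 L

3.0 L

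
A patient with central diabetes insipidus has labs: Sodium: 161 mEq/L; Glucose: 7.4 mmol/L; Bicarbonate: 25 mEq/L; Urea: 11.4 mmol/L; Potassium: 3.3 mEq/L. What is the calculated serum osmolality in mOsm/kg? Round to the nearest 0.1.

340.8 mOsm/kg

Calculated osmolality = 2·Na + glucose + urea
= 2·161 + 7.4 + 11.4
= 322 + 7.40 + 11.40
= 340.8 mOsm/kg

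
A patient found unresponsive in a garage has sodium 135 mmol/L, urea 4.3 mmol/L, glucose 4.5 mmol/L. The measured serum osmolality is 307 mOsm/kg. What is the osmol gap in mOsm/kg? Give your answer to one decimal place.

28.2 mOsm/kg

Calculated osmolality = 2·Na + glucose + urea
= 2·135 + 4.5 + 4.3
= 270 + 4.50 + 4.30
= 278.8 mOsm/kg ≈ 278.8 mOsm/kg
Osmolar gap = measured − calculated = 307 − 278.8 = 28.2 mOsm/kg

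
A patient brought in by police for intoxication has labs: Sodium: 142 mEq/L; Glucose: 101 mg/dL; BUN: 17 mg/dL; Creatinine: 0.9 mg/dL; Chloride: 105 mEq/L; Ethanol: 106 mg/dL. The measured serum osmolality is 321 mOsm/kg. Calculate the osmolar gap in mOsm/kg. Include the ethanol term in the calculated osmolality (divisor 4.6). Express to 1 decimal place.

Calculated osmolality = 2·Na + glucose/18 + BUN/2.8 + ethanol/4.6
= 2·142 + 101/18 + 17/2.8 + 106/4.6
= 284 + 5.61 + 6.07 + 23.04
= 318.72 mOsm/kg ≈ 318.7 mOsm/kg
Osmolar gap = measured − calculated = 321 − 318.7 = 2.3 mOsm/kg

2.3 mOsm/kg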